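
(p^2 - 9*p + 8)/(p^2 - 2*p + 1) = (p - 8)/(p - 1)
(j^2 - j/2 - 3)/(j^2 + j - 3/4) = 2*(j - 2)/(2*j - 1)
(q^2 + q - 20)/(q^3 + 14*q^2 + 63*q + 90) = (q - 4)/(q^2 + 9*q + 18)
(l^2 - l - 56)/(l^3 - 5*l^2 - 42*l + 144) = (l + 7)/(l^2 + 3*l - 18)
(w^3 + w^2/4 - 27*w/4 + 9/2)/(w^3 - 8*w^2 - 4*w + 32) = (4*w^2 + 9*w - 9)/(4*(w^2 - 6*w - 16))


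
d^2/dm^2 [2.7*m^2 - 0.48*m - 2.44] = 5.40000000000000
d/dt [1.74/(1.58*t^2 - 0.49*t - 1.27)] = (0.8526 - 5.4984*t)/(-1.58*t^2 + 0.49*t + 1.27)^2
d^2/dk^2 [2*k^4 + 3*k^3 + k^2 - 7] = 24*k^2 + 18*k + 2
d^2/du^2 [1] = 0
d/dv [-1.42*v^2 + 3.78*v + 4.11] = 3.78 - 2.84*v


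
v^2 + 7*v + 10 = (v + 2)*(v + 5)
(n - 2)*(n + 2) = n^2 - 4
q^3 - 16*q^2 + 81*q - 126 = (q - 7)*(q - 6)*(q - 3)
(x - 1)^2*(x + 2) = x^3 - 3*x + 2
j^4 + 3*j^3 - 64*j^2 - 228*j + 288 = (j - 8)*(j - 1)*(j + 6)^2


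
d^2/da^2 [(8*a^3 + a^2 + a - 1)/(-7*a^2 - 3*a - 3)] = 4*(34*a^3 - 3*a^2 - 45*a - 6)/(343*a^6 + 441*a^5 + 630*a^4 + 405*a^3 + 270*a^2 + 81*a + 27)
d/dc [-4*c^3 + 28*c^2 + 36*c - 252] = -12*c^2 + 56*c + 36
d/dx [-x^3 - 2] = -3*x^2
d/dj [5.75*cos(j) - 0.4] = -5.75*sin(j)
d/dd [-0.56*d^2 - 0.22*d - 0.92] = -1.12*d - 0.22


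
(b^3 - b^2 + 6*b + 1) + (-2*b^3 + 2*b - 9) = -b^3 - b^2 + 8*b - 8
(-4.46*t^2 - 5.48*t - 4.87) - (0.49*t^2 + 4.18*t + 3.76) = -4.95*t^2 - 9.66*t - 8.63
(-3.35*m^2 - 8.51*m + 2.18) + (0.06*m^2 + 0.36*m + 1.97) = -3.29*m^2 - 8.15*m + 4.15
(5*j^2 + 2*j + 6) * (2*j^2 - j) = 10*j^4 - j^3 + 10*j^2 - 6*j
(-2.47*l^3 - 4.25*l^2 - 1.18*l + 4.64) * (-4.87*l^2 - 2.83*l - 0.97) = 12.0289*l^5 + 27.6876*l^4 + 20.17*l^3 - 15.1349*l^2 - 11.9866*l - 4.5008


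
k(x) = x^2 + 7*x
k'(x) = 2*x + 7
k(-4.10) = -11.89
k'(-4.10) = -1.20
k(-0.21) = -1.43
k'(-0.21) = 6.58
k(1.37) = 11.47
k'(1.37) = 9.74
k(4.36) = 49.53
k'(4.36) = 15.72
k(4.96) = 59.32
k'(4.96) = 16.92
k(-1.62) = -8.72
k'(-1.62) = 3.76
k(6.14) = 80.68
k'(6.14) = 19.28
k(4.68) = 54.66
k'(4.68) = 16.36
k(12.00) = 228.00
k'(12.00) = 31.00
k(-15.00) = 120.00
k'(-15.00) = -23.00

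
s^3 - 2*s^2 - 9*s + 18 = (s - 3)*(s - 2)*(s + 3)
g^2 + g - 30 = (g - 5)*(g + 6)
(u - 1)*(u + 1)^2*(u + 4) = u^4 + 5*u^3 + 3*u^2 - 5*u - 4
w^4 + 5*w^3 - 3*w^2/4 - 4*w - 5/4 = (w - 1)*(w + 1/2)^2*(w + 5)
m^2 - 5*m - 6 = (m - 6)*(m + 1)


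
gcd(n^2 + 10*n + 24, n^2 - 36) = n + 6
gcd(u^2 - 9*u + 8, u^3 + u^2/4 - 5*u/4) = u - 1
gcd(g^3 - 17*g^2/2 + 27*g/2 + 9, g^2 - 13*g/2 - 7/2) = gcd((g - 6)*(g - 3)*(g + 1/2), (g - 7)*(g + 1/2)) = g + 1/2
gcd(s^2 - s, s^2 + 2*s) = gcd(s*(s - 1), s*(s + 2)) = s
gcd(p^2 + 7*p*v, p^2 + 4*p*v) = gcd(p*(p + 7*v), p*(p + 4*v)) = p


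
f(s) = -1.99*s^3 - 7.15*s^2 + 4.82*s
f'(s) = -5.97*s^2 - 14.3*s + 4.82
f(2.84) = -89.56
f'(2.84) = -83.94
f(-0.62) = -5.26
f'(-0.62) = 11.39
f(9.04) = -2010.88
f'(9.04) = -612.33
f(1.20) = -7.95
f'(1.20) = -20.94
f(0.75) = -1.25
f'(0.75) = -9.26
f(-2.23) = -24.24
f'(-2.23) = 7.02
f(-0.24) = -1.54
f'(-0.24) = 7.91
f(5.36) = -486.02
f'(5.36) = -243.34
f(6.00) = -658.32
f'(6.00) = -295.90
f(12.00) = -4410.48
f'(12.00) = -1026.46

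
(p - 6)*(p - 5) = p^2 - 11*p + 30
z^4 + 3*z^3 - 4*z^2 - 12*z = z*(z - 2)*(z + 2)*(z + 3)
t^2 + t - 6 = (t - 2)*(t + 3)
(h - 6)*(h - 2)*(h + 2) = h^3 - 6*h^2 - 4*h + 24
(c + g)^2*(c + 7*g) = c^3 + 9*c^2*g + 15*c*g^2 + 7*g^3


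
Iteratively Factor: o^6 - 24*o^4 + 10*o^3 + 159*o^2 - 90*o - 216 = (o + 1)*(o^5 - o^4 - 23*o^3 + 33*o^2 + 126*o - 216) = (o + 1)*(o + 4)*(o^4 - 5*o^3 - 3*o^2 + 45*o - 54) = (o - 3)*(o + 1)*(o + 4)*(o^3 - 2*o^2 - 9*o + 18) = (o - 3)*(o - 2)*(o + 1)*(o + 4)*(o^2 - 9) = (o - 3)^2*(o - 2)*(o + 1)*(o + 4)*(o + 3)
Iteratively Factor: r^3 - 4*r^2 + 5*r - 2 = (r - 2)*(r^2 - 2*r + 1) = (r - 2)*(r - 1)*(r - 1)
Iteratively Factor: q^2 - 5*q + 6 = (q - 2)*(q - 3)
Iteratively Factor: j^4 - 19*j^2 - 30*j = (j + 3)*(j^3 - 3*j^2 - 10*j) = (j - 5)*(j + 3)*(j^2 + 2*j) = j*(j - 5)*(j + 3)*(j + 2)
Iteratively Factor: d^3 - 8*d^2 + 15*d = (d)*(d^2 - 8*d + 15) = d*(d - 5)*(d - 3)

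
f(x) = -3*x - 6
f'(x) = -3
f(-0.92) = -3.24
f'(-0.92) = -3.00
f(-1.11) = -2.67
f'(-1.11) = -3.00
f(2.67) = -14.01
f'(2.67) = -3.00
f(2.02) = -12.06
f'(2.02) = -3.00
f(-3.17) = 3.51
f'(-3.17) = -3.00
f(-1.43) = -1.71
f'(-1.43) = -3.00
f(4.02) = -18.06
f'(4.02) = -3.00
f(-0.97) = -3.09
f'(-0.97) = -3.00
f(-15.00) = 39.00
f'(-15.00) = -3.00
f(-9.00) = 21.00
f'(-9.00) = -3.00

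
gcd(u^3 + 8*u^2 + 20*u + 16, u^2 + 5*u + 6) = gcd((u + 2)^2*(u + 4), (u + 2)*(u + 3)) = u + 2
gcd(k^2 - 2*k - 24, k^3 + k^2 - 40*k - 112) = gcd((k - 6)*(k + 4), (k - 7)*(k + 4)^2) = k + 4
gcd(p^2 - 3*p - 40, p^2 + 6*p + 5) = p + 5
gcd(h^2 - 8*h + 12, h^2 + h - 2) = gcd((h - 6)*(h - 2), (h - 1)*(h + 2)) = 1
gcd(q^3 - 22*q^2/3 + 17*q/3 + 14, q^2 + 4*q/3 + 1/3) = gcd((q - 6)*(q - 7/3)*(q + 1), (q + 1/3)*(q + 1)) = q + 1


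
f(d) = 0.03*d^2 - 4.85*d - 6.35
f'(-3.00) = -5.03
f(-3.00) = 8.47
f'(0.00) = -4.85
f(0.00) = -6.35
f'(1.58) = -4.76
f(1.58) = -13.94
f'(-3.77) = -5.08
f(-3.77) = 12.36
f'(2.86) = -4.68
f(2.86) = -19.98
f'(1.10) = -4.78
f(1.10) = -11.65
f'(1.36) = -4.77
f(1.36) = -12.89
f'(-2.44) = -5.00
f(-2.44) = 5.66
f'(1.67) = -4.75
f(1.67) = -14.37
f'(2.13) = -4.72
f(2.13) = -16.54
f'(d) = 0.06*d - 4.85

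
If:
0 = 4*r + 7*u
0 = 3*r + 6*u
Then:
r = 0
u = 0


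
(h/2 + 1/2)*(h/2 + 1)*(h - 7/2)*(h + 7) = h^4/4 + 13*h^3/8 - 3*h^2 - 133*h/8 - 49/4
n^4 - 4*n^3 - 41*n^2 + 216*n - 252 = (n - 6)*(n - 3)*(n - 2)*(n + 7)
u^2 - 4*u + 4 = (u - 2)^2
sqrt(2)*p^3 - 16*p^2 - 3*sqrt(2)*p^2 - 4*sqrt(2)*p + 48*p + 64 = (p - 4)*(p - 8*sqrt(2))*(sqrt(2)*p + sqrt(2))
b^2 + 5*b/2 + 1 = (b + 1/2)*(b + 2)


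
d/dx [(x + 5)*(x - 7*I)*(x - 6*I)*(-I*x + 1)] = -4*I*x^3 + x^2*(-36 - 15*I) + x*(-120 + 58*I) - 42 + 145*I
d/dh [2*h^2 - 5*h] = 4*h - 5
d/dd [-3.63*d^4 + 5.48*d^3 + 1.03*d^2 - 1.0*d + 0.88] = -14.52*d^3 + 16.44*d^2 + 2.06*d - 1.0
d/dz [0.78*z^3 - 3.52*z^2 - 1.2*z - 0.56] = 2.34*z^2 - 7.04*z - 1.2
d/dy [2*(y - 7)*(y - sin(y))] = 2*y + 2*(7 - y)*(cos(y) - 1) - 2*sin(y)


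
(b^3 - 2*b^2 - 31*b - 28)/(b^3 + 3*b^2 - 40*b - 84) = (b^3 - 2*b^2 - 31*b - 28)/(b^3 + 3*b^2 - 40*b - 84)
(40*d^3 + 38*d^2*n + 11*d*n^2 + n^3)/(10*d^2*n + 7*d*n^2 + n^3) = (4*d + n)/n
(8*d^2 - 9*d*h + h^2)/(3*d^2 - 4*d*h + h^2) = (8*d - h)/(3*d - h)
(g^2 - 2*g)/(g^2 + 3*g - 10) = g/(g + 5)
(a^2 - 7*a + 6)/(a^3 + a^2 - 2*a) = (a - 6)/(a*(a + 2))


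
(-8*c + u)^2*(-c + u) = -64*c^3 + 80*c^2*u - 17*c*u^2 + u^3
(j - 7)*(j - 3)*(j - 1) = j^3 - 11*j^2 + 31*j - 21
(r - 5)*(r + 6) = r^2 + r - 30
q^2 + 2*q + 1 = (q + 1)^2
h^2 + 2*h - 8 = (h - 2)*(h + 4)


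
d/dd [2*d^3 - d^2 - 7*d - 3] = 6*d^2 - 2*d - 7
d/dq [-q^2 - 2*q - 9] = -2*q - 2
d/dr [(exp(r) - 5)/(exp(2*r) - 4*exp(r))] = (-exp(2*r) + 10*exp(r) - 20)*exp(-r)/(exp(2*r) - 8*exp(r) + 16)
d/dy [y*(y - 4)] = 2*y - 4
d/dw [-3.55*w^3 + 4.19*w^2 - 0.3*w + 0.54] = -10.65*w^2 + 8.38*w - 0.3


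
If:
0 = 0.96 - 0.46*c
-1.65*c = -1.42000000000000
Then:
No Solution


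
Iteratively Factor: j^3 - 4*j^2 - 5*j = (j + 1)*(j^2 - 5*j) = (j - 5)*(j + 1)*(j)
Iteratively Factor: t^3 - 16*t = (t - 4)*(t^2 + 4*t) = t*(t - 4)*(t + 4)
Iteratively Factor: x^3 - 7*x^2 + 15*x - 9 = (x - 1)*(x^2 - 6*x + 9) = (x - 3)*(x - 1)*(x - 3)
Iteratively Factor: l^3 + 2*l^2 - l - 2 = (l - 1)*(l^2 + 3*l + 2) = (l - 1)*(l + 1)*(l + 2)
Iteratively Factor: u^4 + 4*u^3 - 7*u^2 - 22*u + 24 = (u - 2)*(u^3 + 6*u^2 + 5*u - 12) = (u - 2)*(u + 4)*(u^2 + 2*u - 3) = (u - 2)*(u + 3)*(u + 4)*(u - 1)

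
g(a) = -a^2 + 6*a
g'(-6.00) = 18.00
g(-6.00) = -72.00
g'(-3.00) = 12.00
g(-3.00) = -27.00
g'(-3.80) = 13.60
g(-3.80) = -37.24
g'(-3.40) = 12.80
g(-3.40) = -31.96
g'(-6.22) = 18.44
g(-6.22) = -76.01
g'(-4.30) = 14.60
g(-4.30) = -44.29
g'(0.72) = 4.56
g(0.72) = 3.80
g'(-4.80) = 15.60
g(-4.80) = -51.84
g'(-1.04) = 8.08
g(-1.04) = -7.32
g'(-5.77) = 17.54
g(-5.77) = -67.91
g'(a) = 6 - 2*a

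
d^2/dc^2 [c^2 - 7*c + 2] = 2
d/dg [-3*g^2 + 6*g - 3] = 6 - 6*g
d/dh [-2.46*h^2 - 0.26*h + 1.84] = -4.92*h - 0.26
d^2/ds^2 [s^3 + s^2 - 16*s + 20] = 6*s + 2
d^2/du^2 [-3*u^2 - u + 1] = -6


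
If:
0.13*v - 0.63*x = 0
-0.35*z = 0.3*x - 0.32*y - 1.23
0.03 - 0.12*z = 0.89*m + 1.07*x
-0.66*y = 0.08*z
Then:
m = 1.42323232323232*z - 4.89550561797753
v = 19.8692307692308 - 6.28041958041958*z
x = 4.1 - 1.2959595959596*z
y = -0.121212121212121*z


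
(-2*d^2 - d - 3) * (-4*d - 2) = 8*d^3 + 8*d^2 + 14*d + 6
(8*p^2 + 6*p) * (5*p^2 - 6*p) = 40*p^4 - 18*p^3 - 36*p^2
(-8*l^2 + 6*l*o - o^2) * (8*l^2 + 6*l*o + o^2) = -64*l^4 + 20*l^2*o^2 - o^4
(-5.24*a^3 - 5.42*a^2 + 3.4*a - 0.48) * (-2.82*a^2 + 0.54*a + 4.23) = 14.7768*a^5 + 12.4548*a^4 - 34.68*a^3 - 19.737*a^2 + 14.1228*a - 2.0304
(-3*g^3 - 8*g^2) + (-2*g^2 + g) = -3*g^3 - 10*g^2 + g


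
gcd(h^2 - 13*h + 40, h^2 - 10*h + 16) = h - 8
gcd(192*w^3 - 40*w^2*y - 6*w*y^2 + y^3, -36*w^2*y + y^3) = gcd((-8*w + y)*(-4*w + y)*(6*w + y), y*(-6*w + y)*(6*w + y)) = 6*w + y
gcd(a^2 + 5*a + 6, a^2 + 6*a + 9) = a + 3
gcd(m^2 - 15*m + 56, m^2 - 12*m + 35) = m - 7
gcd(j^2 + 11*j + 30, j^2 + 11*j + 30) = j^2 + 11*j + 30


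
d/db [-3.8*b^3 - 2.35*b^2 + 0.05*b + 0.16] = -11.4*b^2 - 4.7*b + 0.05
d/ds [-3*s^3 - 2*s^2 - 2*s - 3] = -9*s^2 - 4*s - 2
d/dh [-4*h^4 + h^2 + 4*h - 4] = -16*h^3 + 2*h + 4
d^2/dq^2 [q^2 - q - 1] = 2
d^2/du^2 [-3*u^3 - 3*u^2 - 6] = -18*u - 6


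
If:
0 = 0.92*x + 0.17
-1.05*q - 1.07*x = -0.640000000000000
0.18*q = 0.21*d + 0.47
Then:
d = -1.55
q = 0.80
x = -0.18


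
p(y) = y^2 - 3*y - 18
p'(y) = 2*y - 3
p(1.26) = -20.19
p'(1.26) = -0.48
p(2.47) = -19.31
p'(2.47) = 1.94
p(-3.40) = 3.76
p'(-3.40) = -9.80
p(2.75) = -18.69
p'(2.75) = 2.50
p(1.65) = -20.23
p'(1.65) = 0.30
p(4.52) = -11.13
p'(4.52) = 6.04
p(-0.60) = -15.84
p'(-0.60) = -4.20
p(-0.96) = -14.20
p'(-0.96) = -4.92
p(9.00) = 36.00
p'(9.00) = 15.00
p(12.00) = 90.00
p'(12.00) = 21.00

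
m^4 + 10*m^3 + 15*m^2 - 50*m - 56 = (m - 2)*(m + 1)*(m + 4)*(m + 7)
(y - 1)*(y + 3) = y^2 + 2*y - 3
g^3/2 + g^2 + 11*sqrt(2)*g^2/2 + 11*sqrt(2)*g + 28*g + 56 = (g/2 + 1)*(g + 4*sqrt(2))*(g + 7*sqrt(2))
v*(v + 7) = v^2 + 7*v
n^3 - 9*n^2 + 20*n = n*(n - 5)*(n - 4)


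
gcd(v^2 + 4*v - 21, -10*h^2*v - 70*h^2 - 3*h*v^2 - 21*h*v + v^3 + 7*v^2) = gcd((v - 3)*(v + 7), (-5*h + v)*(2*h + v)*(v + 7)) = v + 7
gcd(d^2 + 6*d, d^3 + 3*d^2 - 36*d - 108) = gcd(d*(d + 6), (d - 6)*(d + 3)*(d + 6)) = d + 6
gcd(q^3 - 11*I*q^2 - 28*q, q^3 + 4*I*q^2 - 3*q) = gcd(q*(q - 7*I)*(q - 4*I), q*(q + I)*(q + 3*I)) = q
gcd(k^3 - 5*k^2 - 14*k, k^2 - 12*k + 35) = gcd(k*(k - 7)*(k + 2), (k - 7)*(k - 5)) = k - 7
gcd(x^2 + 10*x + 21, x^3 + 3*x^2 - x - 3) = x + 3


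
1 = 1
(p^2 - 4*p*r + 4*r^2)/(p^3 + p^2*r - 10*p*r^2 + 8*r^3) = (p - 2*r)/(p^2 + 3*p*r - 4*r^2)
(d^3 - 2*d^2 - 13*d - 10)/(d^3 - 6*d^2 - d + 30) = (d + 1)/(d - 3)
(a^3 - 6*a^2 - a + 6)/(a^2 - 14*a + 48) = (a^2 - 1)/(a - 8)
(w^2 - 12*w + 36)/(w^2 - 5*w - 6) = (w - 6)/(w + 1)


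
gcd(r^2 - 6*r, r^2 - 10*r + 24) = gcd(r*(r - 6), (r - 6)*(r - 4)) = r - 6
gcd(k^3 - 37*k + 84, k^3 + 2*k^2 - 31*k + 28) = k^2 + 3*k - 28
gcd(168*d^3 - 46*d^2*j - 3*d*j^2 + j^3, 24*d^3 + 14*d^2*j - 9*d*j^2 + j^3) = 24*d^2 - 10*d*j + j^2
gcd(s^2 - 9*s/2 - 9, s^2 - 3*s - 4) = 1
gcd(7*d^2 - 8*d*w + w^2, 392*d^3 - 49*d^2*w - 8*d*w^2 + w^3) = -7*d + w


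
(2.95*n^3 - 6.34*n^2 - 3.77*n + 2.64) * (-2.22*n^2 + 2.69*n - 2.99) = -6.549*n^5 + 22.0103*n^4 - 17.5057*n^3 + 2.9545*n^2 + 18.3739*n - 7.8936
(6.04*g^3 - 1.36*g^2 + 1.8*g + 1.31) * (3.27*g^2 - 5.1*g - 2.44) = 19.7508*g^5 - 35.2512*g^4 - 1.9156*g^3 - 1.5779*g^2 - 11.073*g - 3.1964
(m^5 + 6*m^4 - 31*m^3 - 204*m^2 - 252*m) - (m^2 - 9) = m^5 + 6*m^4 - 31*m^3 - 205*m^2 - 252*m + 9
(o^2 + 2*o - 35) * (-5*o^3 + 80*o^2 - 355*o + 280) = -5*o^5 + 70*o^4 - 20*o^3 - 3230*o^2 + 12985*o - 9800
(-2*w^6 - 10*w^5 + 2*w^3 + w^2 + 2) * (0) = 0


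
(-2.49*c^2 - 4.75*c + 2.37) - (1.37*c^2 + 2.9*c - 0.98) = -3.86*c^2 - 7.65*c + 3.35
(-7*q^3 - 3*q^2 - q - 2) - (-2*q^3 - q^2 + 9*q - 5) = -5*q^3 - 2*q^2 - 10*q + 3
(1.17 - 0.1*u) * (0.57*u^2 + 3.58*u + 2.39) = -0.057*u^3 + 0.3089*u^2 + 3.9496*u + 2.7963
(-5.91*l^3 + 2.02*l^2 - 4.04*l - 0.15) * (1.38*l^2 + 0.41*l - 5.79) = -8.1558*l^5 + 0.3645*l^4 + 29.4719*l^3 - 13.5592*l^2 + 23.3301*l + 0.8685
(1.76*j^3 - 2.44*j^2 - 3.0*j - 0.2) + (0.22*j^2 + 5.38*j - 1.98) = 1.76*j^3 - 2.22*j^2 + 2.38*j - 2.18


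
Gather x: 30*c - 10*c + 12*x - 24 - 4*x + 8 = 20*c + 8*x - 16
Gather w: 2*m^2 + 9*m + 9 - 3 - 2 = 2*m^2 + 9*m + 4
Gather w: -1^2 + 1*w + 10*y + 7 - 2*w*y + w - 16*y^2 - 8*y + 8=w*(2 - 2*y) - 16*y^2 + 2*y + 14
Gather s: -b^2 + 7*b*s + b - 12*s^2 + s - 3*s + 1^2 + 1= -b^2 + b - 12*s^2 + s*(7*b - 2) + 2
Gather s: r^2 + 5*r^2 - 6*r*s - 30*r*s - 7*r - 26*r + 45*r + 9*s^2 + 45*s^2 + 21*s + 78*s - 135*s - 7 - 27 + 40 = 6*r^2 + 12*r + 54*s^2 + s*(-36*r - 36) + 6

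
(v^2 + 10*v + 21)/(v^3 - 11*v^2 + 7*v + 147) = (v + 7)/(v^2 - 14*v + 49)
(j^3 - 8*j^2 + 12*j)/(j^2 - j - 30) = j*(j - 2)/(j + 5)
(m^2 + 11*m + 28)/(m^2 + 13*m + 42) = (m + 4)/(m + 6)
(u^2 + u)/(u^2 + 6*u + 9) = u*(u + 1)/(u^2 + 6*u + 9)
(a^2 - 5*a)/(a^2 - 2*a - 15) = a/(a + 3)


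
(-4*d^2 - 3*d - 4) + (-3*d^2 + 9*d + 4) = -7*d^2 + 6*d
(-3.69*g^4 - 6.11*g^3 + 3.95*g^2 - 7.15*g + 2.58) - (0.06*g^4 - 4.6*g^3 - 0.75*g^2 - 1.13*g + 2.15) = -3.75*g^4 - 1.51*g^3 + 4.7*g^2 - 6.02*g + 0.43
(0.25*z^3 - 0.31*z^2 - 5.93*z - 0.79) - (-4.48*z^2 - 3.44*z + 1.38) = 0.25*z^3 + 4.17*z^2 - 2.49*z - 2.17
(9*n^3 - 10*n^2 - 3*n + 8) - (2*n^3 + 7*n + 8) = 7*n^3 - 10*n^2 - 10*n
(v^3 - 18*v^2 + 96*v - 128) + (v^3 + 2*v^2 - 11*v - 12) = 2*v^3 - 16*v^2 + 85*v - 140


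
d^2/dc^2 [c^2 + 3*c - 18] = 2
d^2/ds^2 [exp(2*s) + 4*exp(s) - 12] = 4*(exp(s) + 1)*exp(s)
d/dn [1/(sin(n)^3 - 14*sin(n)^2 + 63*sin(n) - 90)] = (-3*sin(n)^2 + 28*sin(n) - 63)*cos(n)/(sin(n)^3 - 14*sin(n)^2 + 63*sin(n) - 90)^2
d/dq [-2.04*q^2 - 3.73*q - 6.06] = -4.08*q - 3.73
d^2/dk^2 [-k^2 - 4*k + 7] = -2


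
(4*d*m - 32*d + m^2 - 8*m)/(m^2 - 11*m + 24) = (4*d + m)/(m - 3)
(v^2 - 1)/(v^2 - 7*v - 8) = (v - 1)/(v - 8)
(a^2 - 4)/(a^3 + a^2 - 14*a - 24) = (a - 2)/(a^2 - a - 12)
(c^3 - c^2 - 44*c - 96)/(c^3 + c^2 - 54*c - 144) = (c + 4)/(c + 6)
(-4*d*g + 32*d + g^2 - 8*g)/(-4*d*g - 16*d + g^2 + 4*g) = (g - 8)/(g + 4)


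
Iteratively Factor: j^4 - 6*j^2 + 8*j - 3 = (j - 1)*(j^3 + j^2 - 5*j + 3) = (j - 1)^2*(j^2 + 2*j - 3) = (j - 1)^3*(j + 3)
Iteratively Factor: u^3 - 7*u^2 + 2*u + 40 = (u - 4)*(u^2 - 3*u - 10) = (u - 5)*(u - 4)*(u + 2)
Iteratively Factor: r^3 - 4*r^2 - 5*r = (r)*(r^2 - 4*r - 5) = r*(r - 5)*(r + 1)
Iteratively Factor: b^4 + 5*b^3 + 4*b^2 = (b + 1)*(b^3 + 4*b^2) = (b + 1)*(b + 4)*(b^2) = b*(b + 1)*(b + 4)*(b)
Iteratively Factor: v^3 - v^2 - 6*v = (v - 3)*(v^2 + 2*v) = v*(v - 3)*(v + 2)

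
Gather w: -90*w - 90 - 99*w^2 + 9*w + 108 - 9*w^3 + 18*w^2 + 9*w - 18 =-9*w^3 - 81*w^2 - 72*w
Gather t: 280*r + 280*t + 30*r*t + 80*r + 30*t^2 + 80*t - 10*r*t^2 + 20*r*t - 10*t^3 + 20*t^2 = 360*r - 10*t^3 + t^2*(50 - 10*r) + t*(50*r + 360)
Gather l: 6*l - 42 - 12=6*l - 54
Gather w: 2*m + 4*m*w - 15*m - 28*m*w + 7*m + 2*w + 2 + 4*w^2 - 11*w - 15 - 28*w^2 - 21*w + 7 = -6*m - 24*w^2 + w*(-24*m - 30) - 6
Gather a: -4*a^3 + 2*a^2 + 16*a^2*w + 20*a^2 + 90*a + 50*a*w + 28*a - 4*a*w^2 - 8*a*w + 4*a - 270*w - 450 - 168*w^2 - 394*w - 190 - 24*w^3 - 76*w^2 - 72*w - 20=-4*a^3 + a^2*(16*w + 22) + a*(-4*w^2 + 42*w + 122) - 24*w^3 - 244*w^2 - 736*w - 660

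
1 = 1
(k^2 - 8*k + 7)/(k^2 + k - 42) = (k^2 - 8*k + 7)/(k^2 + k - 42)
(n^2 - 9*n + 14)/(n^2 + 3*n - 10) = (n - 7)/(n + 5)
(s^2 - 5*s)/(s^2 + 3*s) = (s - 5)/(s + 3)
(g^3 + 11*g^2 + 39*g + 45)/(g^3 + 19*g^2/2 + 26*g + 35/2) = 2*(g^2 + 6*g + 9)/(2*g^2 + 9*g + 7)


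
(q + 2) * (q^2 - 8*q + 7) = q^3 - 6*q^2 - 9*q + 14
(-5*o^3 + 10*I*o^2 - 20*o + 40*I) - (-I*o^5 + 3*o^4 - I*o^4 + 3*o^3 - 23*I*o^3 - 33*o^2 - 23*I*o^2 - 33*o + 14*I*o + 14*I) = I*o^5 - 3*o^4 + I*o^4 - 8*o^3 + 23*I*o^3 + 33*o^2 + 33*I*o^2 + 13*o - 14*I*o + 26*I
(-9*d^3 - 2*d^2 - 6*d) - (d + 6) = -9*d^3 - 2*d^2 - 7*d - 6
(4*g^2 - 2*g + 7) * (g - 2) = 4*g^3 - 10*g^2 + 11*g - 14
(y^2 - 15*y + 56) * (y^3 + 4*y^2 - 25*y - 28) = y^5 - 11*y^4 - 29*y^3 + 571*y^2 - 980*y - 1568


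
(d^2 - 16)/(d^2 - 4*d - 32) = (d - 4)/(d - 8)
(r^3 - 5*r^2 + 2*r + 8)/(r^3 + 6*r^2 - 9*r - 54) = (r^3 - 5*r^2 + 2*r + 8)/(r^3 + 6*r^2 - 9*r - 54)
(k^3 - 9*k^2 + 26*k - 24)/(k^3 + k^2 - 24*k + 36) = (k - 4)/(k + 6)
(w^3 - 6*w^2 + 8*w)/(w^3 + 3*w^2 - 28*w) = (w - 2)/(w + 7)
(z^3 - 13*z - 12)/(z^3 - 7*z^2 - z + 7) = (z^2 - z - 12)/(z^2 - 8*z + 7)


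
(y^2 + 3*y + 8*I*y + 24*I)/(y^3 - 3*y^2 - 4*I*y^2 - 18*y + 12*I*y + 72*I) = (y + 8*I)/(y^2 + y*(-6 - 4*I) + 24*I)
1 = 1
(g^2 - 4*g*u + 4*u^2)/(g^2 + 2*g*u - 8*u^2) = (g - 2*u)/(g + 4*u)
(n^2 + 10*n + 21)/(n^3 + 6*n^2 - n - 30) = (n + 7)/(n^2 + 3*n - 10)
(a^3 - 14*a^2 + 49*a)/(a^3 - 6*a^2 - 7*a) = (a - 7)/(a + 1)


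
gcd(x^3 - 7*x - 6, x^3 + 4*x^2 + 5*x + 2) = x^2 + 3*x + 2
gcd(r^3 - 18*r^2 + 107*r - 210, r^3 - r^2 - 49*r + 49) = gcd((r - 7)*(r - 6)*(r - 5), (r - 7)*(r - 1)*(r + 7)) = r - 7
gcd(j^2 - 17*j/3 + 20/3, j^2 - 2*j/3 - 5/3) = j - 5/3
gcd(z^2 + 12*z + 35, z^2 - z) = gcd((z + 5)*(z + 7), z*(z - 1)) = 1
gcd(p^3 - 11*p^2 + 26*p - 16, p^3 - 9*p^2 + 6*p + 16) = p^2 - 10*p + 16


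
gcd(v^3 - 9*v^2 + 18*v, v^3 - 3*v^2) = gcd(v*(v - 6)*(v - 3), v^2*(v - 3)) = v^2 - 3*v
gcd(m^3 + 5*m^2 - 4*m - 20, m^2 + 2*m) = m + 2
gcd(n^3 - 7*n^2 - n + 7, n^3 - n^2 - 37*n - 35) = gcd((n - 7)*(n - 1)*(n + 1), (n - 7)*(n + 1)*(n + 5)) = n^2 - 6*n - 7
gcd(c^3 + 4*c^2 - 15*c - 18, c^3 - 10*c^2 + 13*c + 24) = c^2 - 2*c - 3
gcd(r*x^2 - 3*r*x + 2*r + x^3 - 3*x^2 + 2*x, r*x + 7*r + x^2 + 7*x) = r + x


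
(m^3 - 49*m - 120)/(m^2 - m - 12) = (m^2 - 3*m - 40)/(m - 4)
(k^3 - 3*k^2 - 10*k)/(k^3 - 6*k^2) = (k^2 - 3*k - 10)/(k*(k - 6))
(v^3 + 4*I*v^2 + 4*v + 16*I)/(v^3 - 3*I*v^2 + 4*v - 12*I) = (v + 4*I)/(v - 3*I)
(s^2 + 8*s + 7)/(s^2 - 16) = (s^2 + 8*s + 7)/(s^2 - 16)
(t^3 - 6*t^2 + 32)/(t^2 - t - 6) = (t^2 - 8*t + 16)/(t - 3)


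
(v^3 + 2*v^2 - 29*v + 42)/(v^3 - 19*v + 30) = (v + 7)/(v + 5)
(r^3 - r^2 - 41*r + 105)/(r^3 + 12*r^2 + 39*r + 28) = (r^2 - 8*r + 15)/(r^2 + 5*r + 4)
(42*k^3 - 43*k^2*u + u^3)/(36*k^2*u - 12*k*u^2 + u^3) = (-7*k^2 + 6*k*u + u^2)/(u*(-6*k + u))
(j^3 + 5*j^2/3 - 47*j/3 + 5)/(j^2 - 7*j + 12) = (3*j^2 + 14*j - 5)/(3*(j - 4))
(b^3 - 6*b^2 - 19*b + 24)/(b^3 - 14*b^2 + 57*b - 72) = (b^2 + 2*b - 3)/(b^2 - 6*b + 9)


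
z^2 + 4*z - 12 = (z - 2)*(z + 6)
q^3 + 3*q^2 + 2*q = q*(q + 1)*(q + 2)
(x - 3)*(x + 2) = x^2 - x - 6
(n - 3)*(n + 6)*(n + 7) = n^3 + 10*n^2 + 3*n - 126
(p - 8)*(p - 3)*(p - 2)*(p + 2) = p^4 - 11*p^3 + 20*p^2 + 44*p - 96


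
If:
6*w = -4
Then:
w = -2/3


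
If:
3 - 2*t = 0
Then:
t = 3/2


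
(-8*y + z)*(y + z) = -8*y^2 - 7*y*z + z^2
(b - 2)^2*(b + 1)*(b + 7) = b^4 + 4*b^3 - 21*b^2 + 4*b + 28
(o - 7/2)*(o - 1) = o^2 - 9*o/2 + 7/2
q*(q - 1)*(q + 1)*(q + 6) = q^4 + 6*q^3 - q^2 - 6*q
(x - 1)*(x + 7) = x^2 + 6*x - 7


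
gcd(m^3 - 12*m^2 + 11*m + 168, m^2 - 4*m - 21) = m^2 - 4*m - 21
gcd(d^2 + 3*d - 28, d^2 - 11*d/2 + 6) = d - 4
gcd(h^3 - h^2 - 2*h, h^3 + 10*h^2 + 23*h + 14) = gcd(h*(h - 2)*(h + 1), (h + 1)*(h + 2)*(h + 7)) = h + 1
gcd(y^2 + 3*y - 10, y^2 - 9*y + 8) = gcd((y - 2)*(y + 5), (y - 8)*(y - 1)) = 1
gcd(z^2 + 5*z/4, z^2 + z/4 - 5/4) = z + 5/4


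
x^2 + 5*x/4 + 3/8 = (x + 1/2)*(x + 3/4)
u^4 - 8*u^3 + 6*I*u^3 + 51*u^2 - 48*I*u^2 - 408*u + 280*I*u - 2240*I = (u - 8)*(u - 7*I)*(u + 5*I)*(u + 8*I)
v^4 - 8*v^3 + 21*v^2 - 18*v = v*(v - 3)^2*(v - 2)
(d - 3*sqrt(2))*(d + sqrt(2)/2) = d^2 - 5*sqrt(2)*d/2 - 3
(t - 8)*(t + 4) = t^2 - 4*t - 32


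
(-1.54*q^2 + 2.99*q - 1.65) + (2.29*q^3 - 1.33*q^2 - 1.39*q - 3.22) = 2.29*q^3 - 2.87*q^2 + 1.6*q - 4.87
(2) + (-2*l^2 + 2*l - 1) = -2*l^2 + 2*l + 1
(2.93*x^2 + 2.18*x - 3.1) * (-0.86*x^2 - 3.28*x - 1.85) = -2.5198*x^4 - 11.4852*x^3 - 9.9049*x^2 + 6.135*x + 5.735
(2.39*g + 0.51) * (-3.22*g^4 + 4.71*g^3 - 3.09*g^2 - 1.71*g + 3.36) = -7.6958*g^5 + 9.6147*g^4 - 4.983*g^3 - 5.6628*g^2 + 7.1583*g + 1.7136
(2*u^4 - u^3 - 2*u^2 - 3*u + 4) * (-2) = -4*u^4 + 2*u^3 + 4*u^2 + 6*u - 8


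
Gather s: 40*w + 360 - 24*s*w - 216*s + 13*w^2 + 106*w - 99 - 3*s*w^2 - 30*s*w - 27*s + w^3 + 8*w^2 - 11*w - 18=s*(-3*w^2 - 54*w - 243) + w^3 + 21*w^2 + 135*w + 243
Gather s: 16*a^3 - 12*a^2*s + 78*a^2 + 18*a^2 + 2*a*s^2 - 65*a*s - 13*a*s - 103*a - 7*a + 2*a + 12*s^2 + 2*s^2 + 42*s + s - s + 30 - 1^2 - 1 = 16*a^3 + 96*a^2 - 108*a + s^2*(2*a + 14) + s*(-12*a^2 - 78*a + 42) + 28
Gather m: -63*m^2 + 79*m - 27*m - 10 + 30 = -63*m^2 + 52*m + 20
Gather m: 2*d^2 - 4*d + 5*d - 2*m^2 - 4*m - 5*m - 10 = 2*d^2 + d - 2*m^2 - 9*m - 10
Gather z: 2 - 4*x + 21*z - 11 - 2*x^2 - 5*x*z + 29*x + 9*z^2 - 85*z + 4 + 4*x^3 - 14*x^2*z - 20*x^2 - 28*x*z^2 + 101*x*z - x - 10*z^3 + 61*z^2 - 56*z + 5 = 4*x^3 - 22*x^2 + 24*x - 10*z^3 + z^2*(70 - 28*x) + z*(-14*x^2 + 96*x - 120)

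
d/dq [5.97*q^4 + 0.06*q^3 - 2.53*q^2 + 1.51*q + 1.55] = 23.88*q^3 + 0.18*q^2 - 5.06*q + 1.51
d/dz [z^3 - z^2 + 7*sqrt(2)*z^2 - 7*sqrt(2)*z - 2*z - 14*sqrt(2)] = 3*z^2 - 2*z + 14*sqrt(2)*z - 7*sqrt(2) - 2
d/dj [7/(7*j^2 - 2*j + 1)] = 14*(1 - 7*j)/(7*j^2 - 2*j + 1)^2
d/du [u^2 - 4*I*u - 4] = 2*u - 4*I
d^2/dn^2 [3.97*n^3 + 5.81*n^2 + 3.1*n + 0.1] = 23.82*n + 11.62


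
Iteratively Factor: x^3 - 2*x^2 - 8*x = (x - 4)*(x^2 + 2*x) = (x - 4)*(x + 2)*(x)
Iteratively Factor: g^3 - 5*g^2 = (g)*(g^2 - 5*g) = g^2*(g - 5)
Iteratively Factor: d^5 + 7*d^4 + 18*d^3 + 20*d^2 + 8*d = (d + 2)*(d^4 + 5*d^3 + 8*d^2 + 4*d) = d*(d + 2)*(d^3 + 5*d^2 + 8*d + 4) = d*(d + 2)^2*(d^2 + 3*d + 2) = d*(d + 2)^3*(d + 1)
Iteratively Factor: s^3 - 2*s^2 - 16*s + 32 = (s + 4)*(s^2 - 6*s + 8) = (s - 2)*(s + 4)*(s - 4)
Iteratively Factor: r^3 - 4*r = (r + 2)*(r^2 - 2*r) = (r - 2)*(r + 2)*(r)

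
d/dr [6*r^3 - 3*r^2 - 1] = 6*r*(3*r - 1)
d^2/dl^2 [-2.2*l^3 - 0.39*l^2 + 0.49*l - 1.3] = -13.2*l - 0.78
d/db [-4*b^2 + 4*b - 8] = 4 - 8*b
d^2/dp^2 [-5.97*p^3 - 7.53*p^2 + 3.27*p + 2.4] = -35.82*p - 15.06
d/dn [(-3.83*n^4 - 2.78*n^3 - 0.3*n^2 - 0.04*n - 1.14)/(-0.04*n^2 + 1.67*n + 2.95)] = (0.3064*n^5 - 19.0771*n^4 - 54.4792*n^3 - 25.1056*n^2 - 1.8612*n + 1.7858)/(0.0016*n^4 - 0.1336*n^3 + 2.5529*n^2 + 9.853*n + 8.7025)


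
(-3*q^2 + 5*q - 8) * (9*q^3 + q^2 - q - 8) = -27*q^5 + 42*q^4 - 64*q^3 + 11*q^2 - 32*q + 64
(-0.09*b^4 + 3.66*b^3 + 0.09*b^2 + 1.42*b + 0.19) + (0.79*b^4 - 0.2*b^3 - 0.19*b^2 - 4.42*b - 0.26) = 0.7*b^4 + 3.46*b^3 - 0.1*b^2 - 3.0*b - 0.07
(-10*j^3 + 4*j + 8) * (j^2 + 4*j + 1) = -10*j^5 - 40*j^4 - 6*j^3 + 24*j^2 + 36*j + 8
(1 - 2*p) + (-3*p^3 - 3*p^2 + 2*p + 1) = -3*p^3 - 3*p^2 + 2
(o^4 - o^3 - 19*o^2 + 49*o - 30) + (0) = o^4 - o^3 - 19*o^2 + 49*o - 30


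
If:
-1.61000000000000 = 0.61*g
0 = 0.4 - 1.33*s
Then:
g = -2.64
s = 0.30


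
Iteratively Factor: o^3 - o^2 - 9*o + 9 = (o - 3)*(o^2 + 2*o - 3) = (o - 3)*(o - 1)*(o + 3)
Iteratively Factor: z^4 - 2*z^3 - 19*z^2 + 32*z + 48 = (z - 4)*(z^3 + 2*z^2 - 11*z - 12) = (z - 4)*(z - 3)*(z^2 + 5*z + 4) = (z - 4)*(z - 3)*(z + 1)*(z + 4)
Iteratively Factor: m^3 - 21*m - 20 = (m - 5)*(m^2 + 5*m + 4) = (m - 5)*(m + 1)*(m + 4)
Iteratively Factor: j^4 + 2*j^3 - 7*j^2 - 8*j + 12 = (j - 2)*(j^3 + 4*j^2 + j - 6) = (j - 2)*(j + 2)*(j^2 + 2*j - 3) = (j - 2)*(j + 2)*(j + 3)*(j - 1)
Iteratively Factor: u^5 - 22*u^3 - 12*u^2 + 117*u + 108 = (u - 3)*(u^4 + 3*u^3 - 13*u^2 - 51*u - 36) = (u - 3)*(u + 3)*(u^3 - 13*u - 12) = (u - 3)*(u + 1)*(u + 3)*(u^2 - u - 12) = (u - 4)*(u - 3)*(u + 1)*(u + 3)*(u + 3)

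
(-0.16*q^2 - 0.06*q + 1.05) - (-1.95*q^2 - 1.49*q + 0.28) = 1.79*q^2 + 1.43*q + 0.77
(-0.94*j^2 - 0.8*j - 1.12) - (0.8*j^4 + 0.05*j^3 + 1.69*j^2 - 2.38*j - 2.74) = -0.8*j^4 - 0.05*j^3 - 2.63*j^2 + 1.58*j + 1.62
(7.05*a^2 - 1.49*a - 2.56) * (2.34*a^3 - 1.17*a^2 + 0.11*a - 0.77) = 16.497*a^5 - 11.7351*a^4 - 3.4716*a^3 - 2.5972*a^2 + 0.8657*a + 1.9712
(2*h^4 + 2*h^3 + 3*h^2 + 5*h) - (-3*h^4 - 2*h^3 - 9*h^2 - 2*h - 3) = 5*h^4 + 4*h^3 + 12*h^2 + 7*h + 3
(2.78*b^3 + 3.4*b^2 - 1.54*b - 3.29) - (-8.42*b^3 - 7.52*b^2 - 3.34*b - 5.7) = 11.2*b^3 + 10.92*b^2 + 1.8*b + 2.41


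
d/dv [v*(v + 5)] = 2*v + 5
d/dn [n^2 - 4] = 2*n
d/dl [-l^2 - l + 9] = -2*l - 1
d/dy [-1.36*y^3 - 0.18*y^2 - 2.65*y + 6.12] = -4.08*y^2 - 0.36*y - 2.65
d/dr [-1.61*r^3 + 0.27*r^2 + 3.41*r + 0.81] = -4.83*r^2 + 0.54*r + 3.41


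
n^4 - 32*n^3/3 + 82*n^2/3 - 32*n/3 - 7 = (n - 7)*(n - 3)*(n - 1)*(n + 1/3)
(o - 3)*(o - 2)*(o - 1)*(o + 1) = o^4 - 5*o^3 + 5*o^2 + 5*o - 6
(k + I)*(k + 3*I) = k^2 + 4*I*k - 3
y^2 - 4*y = y*(y - 4)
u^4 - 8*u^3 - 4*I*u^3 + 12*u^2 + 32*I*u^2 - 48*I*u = u*(u - 6)*(u - 2)*(u - 4*I)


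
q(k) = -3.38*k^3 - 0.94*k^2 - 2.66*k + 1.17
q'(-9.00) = -807.08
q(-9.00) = 2412.99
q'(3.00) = -99.56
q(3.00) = -106.53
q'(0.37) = -4.74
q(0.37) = -0.11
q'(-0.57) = -4.88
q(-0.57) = 3.01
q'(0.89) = -12.37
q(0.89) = -4.32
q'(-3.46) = -117.55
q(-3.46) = 139.13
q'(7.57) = -597.96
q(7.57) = -1539.07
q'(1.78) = -38.13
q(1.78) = -25.61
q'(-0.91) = -9.35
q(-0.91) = 5.36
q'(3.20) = -112.51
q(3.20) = -127.72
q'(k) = -10.14*k^2 - 1.88*k - 2.66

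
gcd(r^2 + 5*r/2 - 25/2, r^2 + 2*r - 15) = r + 5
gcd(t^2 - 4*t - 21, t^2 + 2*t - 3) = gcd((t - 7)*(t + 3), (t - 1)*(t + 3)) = t + 3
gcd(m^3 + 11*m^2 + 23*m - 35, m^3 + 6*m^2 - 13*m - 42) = m + 7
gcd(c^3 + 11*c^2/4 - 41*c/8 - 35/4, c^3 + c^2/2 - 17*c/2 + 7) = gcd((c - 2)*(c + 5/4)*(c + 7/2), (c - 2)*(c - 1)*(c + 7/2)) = c^2 + 3*c/2 - 7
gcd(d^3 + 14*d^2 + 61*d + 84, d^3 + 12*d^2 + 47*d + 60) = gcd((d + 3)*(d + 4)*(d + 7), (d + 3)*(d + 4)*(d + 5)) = d^2 + 7*d + 12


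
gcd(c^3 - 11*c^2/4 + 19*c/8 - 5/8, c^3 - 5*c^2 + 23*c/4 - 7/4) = c^2 - 3*c/2 + 1/2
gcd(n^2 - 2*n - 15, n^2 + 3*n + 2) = 1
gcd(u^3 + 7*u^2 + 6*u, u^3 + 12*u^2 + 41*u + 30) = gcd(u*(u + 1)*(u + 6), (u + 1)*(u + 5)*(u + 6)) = u^2 + 7*u + 6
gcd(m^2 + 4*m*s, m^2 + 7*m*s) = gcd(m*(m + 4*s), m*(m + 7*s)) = m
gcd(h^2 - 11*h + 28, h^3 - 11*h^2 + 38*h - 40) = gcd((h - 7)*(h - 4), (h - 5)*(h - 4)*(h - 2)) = h - 4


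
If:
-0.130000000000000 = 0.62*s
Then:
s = -0.21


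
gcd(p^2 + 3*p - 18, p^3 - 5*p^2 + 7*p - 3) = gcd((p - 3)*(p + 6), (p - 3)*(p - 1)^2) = p - 3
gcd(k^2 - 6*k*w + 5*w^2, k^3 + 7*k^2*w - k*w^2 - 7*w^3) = -k + w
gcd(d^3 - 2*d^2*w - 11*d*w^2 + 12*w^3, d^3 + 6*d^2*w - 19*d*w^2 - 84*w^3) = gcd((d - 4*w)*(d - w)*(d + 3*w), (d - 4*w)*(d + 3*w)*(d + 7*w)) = -d^2 + d*w + 12*w^2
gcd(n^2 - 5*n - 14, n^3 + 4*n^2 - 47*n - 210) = n - 7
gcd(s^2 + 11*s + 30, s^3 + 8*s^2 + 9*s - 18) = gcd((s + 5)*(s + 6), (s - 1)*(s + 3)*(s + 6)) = s + 6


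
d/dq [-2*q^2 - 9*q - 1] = -4*q - 9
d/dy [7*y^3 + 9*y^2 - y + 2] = 21*y^2 + 18*y - 1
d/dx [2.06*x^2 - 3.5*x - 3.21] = 4.12*x - 3.5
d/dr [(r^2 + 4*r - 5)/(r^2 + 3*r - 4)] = -1/(r^2 + 8*r + 16)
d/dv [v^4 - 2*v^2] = 4*v*(v^2 - 1)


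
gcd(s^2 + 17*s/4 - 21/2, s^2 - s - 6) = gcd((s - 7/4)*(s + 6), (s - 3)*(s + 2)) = 1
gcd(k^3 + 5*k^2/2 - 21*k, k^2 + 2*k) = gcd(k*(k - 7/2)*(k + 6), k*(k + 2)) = k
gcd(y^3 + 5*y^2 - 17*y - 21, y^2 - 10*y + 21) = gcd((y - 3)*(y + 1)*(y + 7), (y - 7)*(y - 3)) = y - 3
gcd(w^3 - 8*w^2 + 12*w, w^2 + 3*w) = w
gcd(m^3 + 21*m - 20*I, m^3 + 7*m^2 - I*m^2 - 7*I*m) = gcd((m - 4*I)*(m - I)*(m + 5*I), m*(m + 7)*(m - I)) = m - I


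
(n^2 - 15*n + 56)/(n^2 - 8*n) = (n - 7)/n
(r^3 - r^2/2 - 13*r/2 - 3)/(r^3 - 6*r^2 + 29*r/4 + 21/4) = 2*(r + 2)/(2*r - 7)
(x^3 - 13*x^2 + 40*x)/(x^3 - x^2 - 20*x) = (x - 8)/(x + 4)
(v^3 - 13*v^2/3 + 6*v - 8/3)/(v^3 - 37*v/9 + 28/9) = 3*(v - 2)/(3*v + 7)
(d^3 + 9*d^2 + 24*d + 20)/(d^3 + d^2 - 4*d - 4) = (d^2 + 7*d + 10)/(d^2 - d - 2)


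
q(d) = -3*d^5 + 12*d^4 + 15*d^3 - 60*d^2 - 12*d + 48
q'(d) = -15*d^4 + 48*d^3 + 45*d^2 - 120*d - 12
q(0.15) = 44.91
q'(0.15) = -28.83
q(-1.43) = -33.28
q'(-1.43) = 48.53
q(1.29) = -12.61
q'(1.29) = -30.41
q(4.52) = -498.03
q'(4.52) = -1463.47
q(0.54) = 27.27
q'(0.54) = -57.40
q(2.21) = 18.44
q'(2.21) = 102.87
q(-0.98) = 1.80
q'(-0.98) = 89.81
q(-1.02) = -1.80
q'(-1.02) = 90.04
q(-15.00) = 2821728.00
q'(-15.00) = -909462.00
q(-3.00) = 840.00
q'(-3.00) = -1758.00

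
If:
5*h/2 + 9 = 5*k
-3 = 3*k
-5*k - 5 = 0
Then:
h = -28/5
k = -1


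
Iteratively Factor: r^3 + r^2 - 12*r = (r + 4)*(r^2 - 3*r) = (r - 3)*(r + 4)*(r)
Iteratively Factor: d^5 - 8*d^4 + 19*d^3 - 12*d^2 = (d - 4)*(d^4 - 4*d^3 + 3*d^2) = d*(d - 4)*(d^3 - 4*d^2 + 3*d) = d*(d - 4)*(d - 3)*(d^2 - d) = d*(d - 4)*(d - 3)*(d - 1)*(d)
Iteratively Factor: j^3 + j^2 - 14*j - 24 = (j + 3)*(j^2 - 2*j - 8) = (j - 4)*(j + 3)*(j + 2)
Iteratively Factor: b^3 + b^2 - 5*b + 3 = (b - 1)*(b^2 + 2*b - 3) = (b - 1)^2*(b + 3)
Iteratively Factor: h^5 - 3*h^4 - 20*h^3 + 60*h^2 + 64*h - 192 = (h + 2)*(h^4 - 5*h^3 - 10*h^2 + 80*h - 96) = (h - 3)*(h + 2)*(h^3 - 2*h^2 - 16*h + 32) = (h - 3)*(h - 2)*(h + 2)*(h^2 - 16) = (h - 4)*(h - 3)*(h - 2)*(h + 2)*(h + 4)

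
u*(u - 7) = u^2 - 7*u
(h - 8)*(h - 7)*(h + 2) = h^3 - 13*h^2 + 26*h + 112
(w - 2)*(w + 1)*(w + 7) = w^3 + 6*w^2 - 9*w - 14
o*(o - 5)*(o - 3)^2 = o^4 - 11*o^3 + 39*o^2 - 45*o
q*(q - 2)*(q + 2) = q^3 - 4*q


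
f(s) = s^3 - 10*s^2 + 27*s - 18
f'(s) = 3*s^2 - 20*s + 27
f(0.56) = -5.84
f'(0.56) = 16.74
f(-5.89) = -728.29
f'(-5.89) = 248.88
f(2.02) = 3.98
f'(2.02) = -1.16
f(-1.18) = -65.43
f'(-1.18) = 54.78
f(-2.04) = -123.19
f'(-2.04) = 80.28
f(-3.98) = -346.91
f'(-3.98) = 154.12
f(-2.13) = -130.54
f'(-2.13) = 83.21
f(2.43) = 2.91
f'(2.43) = -3.89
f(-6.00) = -756.00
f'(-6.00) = 255.00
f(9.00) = 144.00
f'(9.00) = 90.00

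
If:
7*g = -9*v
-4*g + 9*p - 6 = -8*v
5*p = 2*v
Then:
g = -135/293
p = 42/293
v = 105/293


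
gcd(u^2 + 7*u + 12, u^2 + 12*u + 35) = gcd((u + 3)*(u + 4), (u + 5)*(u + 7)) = 1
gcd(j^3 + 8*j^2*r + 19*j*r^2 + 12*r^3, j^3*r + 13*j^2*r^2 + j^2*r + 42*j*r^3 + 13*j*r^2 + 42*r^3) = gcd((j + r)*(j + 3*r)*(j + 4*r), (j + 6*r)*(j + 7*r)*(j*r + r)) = 1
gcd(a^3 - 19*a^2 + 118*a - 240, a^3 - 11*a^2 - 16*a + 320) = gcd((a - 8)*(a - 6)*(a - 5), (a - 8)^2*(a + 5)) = a - 8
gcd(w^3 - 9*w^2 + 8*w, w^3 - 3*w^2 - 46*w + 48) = w^2 - 9*w + 8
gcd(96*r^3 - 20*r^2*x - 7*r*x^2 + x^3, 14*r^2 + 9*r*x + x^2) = 1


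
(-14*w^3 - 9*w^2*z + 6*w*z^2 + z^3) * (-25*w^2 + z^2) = 350*w^5 + 225*w^4*z - 164*w^3*z^2 - 34*w^2*z^3 + 6*w*z^4 + z^5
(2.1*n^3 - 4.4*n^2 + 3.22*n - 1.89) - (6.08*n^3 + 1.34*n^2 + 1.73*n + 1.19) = -3.98*n^3 - 5.74*n^2 + 1.49*n - 3.08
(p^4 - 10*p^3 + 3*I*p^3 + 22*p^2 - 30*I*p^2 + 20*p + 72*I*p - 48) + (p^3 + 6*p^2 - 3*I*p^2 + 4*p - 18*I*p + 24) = p^4 - 9*p^3 + 3*I*p^3 + 28*p^2 - 33*I*p^2 + 24*p + 54*I*p - 24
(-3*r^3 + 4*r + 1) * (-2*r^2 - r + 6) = 6*r^5 + 3*r^4 - 26*r^3 - 6*r^2 + 23*r + 6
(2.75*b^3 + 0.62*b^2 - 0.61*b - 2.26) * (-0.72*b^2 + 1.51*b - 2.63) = -1.98*b^5 + 3.7061*b^4 - 5.8571*b^3 - 0.9245*b^2 - 1.8083*b + 5.9438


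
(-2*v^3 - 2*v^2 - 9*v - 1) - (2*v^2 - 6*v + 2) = -2*v^3 - 4*v^2 - 3*v - 3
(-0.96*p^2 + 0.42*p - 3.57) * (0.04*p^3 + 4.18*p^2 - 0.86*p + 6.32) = -0.0384*p^5 - 3.996*p^4 + 2.4384*p^3 - 21.351*p^2 + 5.7246*p - 22.5624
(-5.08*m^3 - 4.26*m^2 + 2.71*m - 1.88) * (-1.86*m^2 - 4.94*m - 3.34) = 9.4488*m^5 + 33.0188*m^4 + 32.971*m^3 + 4.3378*m^2 + 0.235800000000001*m + 6.2792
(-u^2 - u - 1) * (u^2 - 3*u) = -u^4 + 2*u^3 + 2*u^2 + 3*u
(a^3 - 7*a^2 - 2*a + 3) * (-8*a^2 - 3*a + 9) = -8*a^5 + 53*a^4 + 46*a^3 - 81*a^2 - 27*a + 27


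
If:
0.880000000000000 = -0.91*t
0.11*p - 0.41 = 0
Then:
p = 3.73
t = -0.97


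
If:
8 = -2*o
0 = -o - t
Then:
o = -4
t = 4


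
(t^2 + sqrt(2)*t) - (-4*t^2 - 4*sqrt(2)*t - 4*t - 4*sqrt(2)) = 5*t^2 + 4*t + 5*sqrt(2)*t + 4*sqrt(2)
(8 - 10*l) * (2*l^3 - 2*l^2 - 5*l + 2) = -20*l^4 + 36*l^3 + 34*l^2 - 60*l + 16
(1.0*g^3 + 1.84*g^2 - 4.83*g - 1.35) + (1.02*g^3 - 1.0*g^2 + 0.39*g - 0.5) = 2.02*g^3 + 0.84*g^2 - 4.44*g - 1.85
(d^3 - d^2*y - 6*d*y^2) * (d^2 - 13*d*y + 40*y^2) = d^5 - 14*d^4*y + 47*d^3*y^2 + 38*d^2*y^3 - 240*d*y^4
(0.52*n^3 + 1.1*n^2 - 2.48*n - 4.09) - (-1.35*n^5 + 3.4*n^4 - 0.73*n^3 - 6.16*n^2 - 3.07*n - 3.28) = 1.35*n^5 - 3.4*n^4 + 1.25*n^3 + 7.26*n^2 + 0.59*n - 0.81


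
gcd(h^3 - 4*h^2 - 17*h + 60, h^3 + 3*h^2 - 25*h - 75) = h - 5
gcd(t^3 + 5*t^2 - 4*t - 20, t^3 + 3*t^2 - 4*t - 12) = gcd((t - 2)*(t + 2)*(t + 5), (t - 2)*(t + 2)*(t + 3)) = t^2 - 4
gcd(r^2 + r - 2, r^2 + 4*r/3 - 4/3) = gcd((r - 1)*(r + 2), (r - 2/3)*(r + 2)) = r + 2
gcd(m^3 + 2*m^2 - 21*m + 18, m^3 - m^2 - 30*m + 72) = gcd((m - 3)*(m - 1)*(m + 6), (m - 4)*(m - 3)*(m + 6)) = m^2 + 3*m - 18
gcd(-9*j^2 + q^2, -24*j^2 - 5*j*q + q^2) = 3*j + q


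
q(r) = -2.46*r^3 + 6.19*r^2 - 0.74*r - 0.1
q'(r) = -7.38*r^2 + 12.38*r - 0.74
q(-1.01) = 9.50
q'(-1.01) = -20.77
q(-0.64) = 3.55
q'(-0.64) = -11.69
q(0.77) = 1.88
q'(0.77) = 4.42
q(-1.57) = 25.84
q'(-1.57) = -38.37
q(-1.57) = 25.84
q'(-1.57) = -38.37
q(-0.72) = 4.56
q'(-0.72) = -13.48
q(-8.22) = 1790.55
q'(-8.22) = -601.16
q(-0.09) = 0.02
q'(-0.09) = -1.91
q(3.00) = -13.03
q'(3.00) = -30.02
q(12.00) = -3368.50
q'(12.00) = -914.90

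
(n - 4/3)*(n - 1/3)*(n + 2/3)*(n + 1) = n^4 - 5*n^2/3 - 10*n/27 + 8/27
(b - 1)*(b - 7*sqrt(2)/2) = b^2 - 7*sqrt(2)*b/2 - b + 7*sqrt(2)/2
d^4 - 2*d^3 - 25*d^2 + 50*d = d*(d - 5)*(d - 2)*(d + 5)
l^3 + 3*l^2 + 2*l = l*(l + 1)*(l + 2)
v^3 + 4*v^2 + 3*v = v*(v + 1)*(v + 3)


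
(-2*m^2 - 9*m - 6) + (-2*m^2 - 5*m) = -4*m^2 - 14*m - 6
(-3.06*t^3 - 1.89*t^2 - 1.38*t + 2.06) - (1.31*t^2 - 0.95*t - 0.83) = -3.06*t^3 - 3.2*t^2 - 0.43*t + 2.89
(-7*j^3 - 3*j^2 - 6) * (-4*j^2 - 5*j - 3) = 28*j^5 + 47*j^4 + 36*j^3 + 33*j^2 + 30*j + 18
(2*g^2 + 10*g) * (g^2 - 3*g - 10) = 2*g^4 + 4*g^3 - 50*g^2 - 100*g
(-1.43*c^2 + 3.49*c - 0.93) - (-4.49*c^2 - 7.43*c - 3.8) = 3.06*c^2 + 10.92*c + 2.87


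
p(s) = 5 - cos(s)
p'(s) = sin(s)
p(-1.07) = 4.52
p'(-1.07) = -0.88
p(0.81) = 4.31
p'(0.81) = 0.72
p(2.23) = 5.61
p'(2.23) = 0.79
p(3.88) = 5.74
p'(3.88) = -0.67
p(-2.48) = 5.79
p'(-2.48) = -0.61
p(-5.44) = 4.33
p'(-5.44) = 0.75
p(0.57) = 4.16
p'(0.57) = 0.54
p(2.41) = 5.74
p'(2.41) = 0.67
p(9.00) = 5.91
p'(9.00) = 0.41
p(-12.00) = 4.16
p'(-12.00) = 0.54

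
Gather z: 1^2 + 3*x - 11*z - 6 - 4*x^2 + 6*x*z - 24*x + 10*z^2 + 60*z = -4*x^2 - 21*x + 10*z^2 + z*(6*x + 49) - 5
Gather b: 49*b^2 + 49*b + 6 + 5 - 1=49*b^2 + 49*b + 10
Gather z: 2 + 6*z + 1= 6*z + 3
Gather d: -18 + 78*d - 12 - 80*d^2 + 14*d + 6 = -80*d^2 + 92*d - 24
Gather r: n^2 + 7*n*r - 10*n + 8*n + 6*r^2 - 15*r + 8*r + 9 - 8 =n^2 - 2*n + 6*r^2 + r*(7*n - 7) + 1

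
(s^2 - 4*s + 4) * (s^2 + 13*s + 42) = s^4 + 9*s^3 - 6*s^2 - 116*s + 168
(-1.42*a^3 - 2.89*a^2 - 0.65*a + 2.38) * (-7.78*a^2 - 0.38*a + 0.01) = 11.0476*a^5 + 23.0238*a^4 + 6.141*a^3 - 18.2983*a^2 - 0.9109*a + 0.0238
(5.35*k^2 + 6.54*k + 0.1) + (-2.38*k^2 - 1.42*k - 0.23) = 2.97*k^2 + 5.12*k - 0.13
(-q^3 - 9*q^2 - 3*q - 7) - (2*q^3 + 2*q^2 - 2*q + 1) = -3*q^3 - 11*q^2 - q - 8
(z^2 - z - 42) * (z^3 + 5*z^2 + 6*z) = z^5 + 4*z^4 - 41*z^3 - 216*z^2 - 252*z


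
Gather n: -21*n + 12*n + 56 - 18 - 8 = 30 - 9*n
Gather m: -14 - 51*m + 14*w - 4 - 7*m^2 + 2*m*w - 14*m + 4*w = -7*m^2 + m*(2*w - 65) + 18*w - 18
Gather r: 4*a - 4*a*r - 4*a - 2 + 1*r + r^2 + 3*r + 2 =r^2 + r*(4 - 4*a)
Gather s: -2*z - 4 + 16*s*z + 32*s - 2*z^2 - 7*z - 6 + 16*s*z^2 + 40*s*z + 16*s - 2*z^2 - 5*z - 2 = s*(16*z^2 + 56*z + 48) - 4*z^2 - 14*z - 12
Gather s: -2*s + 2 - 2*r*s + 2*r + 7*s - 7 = 2*r + s*(5 - 2*r) - 5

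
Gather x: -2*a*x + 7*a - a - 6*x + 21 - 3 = 6*a + x*(-2*a - 6) + 18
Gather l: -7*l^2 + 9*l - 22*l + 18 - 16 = -7*l^2 - 13*l + 2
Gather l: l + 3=l + 3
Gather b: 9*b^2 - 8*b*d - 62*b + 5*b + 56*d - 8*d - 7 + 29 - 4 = 9*b^2 + b*(-8*d - 57) + 48*d + 18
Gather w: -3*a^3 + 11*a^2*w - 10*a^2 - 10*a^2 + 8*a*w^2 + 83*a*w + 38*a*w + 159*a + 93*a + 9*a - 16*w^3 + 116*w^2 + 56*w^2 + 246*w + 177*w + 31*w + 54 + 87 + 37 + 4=-3*a^3 - 20*a^2 + 261*a - 16*w^3 + w^2*(8*a + 172) + w*(11*a^2 + 121*a + 454) + 182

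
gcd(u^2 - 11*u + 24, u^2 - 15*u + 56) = u - 8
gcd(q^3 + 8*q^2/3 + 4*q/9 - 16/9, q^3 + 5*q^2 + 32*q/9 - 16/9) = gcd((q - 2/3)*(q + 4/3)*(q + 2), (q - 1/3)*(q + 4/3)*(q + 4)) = q + 4/3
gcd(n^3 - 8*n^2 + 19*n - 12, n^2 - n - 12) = n - 4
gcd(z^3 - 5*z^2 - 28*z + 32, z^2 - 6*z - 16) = z - 8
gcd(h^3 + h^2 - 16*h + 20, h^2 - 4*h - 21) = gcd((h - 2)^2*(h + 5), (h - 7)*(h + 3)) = 1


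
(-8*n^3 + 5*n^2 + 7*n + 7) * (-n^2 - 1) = 8*n^5 - 5*n^4 + n^3 - 12*n^2 - 7*n - 7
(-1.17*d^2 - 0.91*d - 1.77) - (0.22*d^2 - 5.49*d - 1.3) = -1.39*d^2 + 4.58*d - 0.47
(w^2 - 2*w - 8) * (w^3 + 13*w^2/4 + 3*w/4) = w^5 + 5*w^4/4 - 55*w^3/4 - 55*w^2/2 - 6*w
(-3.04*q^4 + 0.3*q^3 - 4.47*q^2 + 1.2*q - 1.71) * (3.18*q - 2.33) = -9.6672*q^5 + 8.0372*q^4 - 14.9136*q^3 + 14.2311*q^2 - 8.2338*q + 3.9843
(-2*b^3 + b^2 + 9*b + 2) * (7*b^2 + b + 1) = -14*b^5 + 5*b^4 + 62*b^3 + 24*b^2 + 11*b + 2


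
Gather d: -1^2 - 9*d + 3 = 2 - 9*d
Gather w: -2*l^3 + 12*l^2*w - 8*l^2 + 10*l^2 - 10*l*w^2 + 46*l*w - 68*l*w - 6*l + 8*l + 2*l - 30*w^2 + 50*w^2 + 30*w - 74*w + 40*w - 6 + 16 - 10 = -2*l^3 + 2*l^2 + 4*l + w^2*(20 - 10*l) + w*(12*l^2 - 22*l - 4)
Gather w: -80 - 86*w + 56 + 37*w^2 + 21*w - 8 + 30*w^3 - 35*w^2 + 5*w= 30*w^3 + 2*w^2 - 60*w - 32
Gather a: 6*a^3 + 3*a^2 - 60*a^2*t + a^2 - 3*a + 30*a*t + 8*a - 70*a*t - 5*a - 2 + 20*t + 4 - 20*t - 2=6*a^3 + a^2*(4 - 60*t) - 40*a*t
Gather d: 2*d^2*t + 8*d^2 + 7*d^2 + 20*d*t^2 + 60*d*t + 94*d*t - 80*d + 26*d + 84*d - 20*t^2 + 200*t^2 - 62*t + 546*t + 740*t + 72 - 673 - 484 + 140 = d^2*(2*t + 15) + d*(20*t^2 + 154*t + 30) + 180*t^2 + 1224*t - 945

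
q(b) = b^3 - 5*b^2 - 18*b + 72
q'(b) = 3*b^2 - 10*b - 18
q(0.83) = 54.19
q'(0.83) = -24.23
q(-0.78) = 82.52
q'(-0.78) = -8.37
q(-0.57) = 80.45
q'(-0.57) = -11.33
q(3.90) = -14.93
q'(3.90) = -11.37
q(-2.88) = 58.48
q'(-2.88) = 35.68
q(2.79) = 4.58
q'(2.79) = -22.55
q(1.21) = 44.67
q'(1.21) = -25.71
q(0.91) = 52.23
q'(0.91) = -24.62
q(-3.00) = 54.00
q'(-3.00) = 39.00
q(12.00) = 864.00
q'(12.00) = 294.00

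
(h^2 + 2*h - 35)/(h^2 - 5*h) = (h + 7)/h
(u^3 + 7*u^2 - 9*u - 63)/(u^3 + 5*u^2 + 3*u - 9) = (u^2 + 4*u - 21)/(u^2 + 2*u - 3)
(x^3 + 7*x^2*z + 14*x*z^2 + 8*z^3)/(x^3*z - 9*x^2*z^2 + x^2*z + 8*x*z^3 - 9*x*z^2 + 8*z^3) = (x^3 + 7*x^2*z + 14*x*z^2 + 8*z^3)/(z*(x^3 - 9*x^2*z + x^2 + 8*x*z^2 - 9*x*z + 8*z^2))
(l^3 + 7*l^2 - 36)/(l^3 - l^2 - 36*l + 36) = (l^2 + l - 6)/(l^2 - 7*l + 6)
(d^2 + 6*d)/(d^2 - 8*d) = (d + 6)/(d - 8)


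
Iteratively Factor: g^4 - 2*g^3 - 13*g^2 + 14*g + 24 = (g - 2)*(g^3 - 13*g - 12) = (g - 2)*(g + 1)*(g^2 - g - 12) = (g - 2)*(g + 1)*(g + 3)*(g - 4)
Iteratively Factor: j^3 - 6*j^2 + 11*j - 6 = (j - 1)*(j^2 - 5*j + 6) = (j - 2)*(j - 1)*(j - 3)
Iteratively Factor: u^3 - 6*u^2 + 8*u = (u - 4)*(u^2 - 2*u) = (u - 4)*(u - 2)*(u)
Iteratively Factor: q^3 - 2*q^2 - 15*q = (q)*(q^2 - 2*q - 15) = q*(q + 3)*(q - 5)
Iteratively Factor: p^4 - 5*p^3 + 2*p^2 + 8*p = (p)*(p^3 - 5*p^2 + 2*p + 8) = p*(p - 2)*(p^2 - 3*p - 4) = p*(p - 2)*(p + 1)*(p - 4)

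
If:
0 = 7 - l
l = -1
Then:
No Solution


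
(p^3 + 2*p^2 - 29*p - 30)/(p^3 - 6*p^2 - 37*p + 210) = (p + 1)/(p - 7)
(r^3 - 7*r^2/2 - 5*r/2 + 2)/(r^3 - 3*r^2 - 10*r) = (-2*r^3 + 7*r^2 + 5*r - 4)/(2*r*(-r^2 + 3*r + 10))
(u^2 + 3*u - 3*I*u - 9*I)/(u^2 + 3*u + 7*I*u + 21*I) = (u - 3*I)/(u + 7*I)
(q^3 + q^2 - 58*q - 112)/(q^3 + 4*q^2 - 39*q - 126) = (q^2 - 6*q - 16)/(q^2 - 3*q - 18)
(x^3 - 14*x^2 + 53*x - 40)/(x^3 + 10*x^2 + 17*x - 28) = (x^2 - 13*x + 40)/(x^2 + 11*x + 28)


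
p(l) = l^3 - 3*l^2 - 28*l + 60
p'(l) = 3*l^2 - 6*l - 28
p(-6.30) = -132.72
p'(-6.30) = 128.87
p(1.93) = 1.97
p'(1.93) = -28.41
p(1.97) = 0.84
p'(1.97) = -28.18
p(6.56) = 29.52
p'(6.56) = 61.74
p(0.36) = 49.58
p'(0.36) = -29.77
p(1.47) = 15.53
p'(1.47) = -30.34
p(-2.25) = 96.42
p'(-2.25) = 0.69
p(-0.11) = 63.04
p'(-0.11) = -27.30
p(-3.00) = 90.00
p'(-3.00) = 17.00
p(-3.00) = 90.00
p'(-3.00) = 17.00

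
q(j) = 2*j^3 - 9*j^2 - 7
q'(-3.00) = 108.00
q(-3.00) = -142.00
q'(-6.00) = 324.00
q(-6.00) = -763.00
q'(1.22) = -13.03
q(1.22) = -16.76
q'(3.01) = 0.18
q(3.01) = -34.00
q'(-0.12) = 2.25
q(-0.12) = -7.13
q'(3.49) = 10.26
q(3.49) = -31.60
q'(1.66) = -13.35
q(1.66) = -22.65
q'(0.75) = -10.12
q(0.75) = -11.22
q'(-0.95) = 22.52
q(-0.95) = -16.84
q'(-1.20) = 30.24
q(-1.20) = -23.42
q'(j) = 6*j^2 - 18*j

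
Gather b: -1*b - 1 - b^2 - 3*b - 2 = -b^2 - 4*b - 3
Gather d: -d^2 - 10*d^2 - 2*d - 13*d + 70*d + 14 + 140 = -11*d^2 + 55*d + 154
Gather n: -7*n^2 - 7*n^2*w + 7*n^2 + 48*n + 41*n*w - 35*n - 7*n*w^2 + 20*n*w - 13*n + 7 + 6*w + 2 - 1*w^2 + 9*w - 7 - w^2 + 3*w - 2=-7*n^2*w + n*(-7*w^2 + 61*w) - 2*w^2 + 18*w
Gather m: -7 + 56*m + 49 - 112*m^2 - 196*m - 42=-112*m^2 - 140*m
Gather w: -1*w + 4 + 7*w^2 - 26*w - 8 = 7*w^2 - 27*w - 4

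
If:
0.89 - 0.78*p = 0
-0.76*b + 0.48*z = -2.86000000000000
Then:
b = 0.631578947368421*z + 3.76315789473684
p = 1.14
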